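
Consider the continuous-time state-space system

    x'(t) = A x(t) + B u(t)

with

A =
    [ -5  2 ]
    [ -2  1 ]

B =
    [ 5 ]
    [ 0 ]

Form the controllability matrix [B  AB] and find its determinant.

-50

AB = [[-25], [-10]]
Controllability matrix C = [B  AB] = [[5, -25], [0, -10]]
det(C) = 5·(-10) - (-25)·0 = -50 - 0 = -50
Since det(C) ≠ 0, rank(C) = 2 and the system is completely controllable.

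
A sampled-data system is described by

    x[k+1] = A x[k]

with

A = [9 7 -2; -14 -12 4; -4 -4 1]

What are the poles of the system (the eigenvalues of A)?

-3, -1, 2

det(zI - A) = z^3 - (tr A)z^2 + (M11 + M22 + M33)z - det A, where Mii is the 2×2 principal minor of A obtained by deleting row i and column i.
tr A = 9 + (-12) + 1 = -2; M11 = (-12)·1 - 4·(-4) = -12 - (-16) = 4; M22 = 9·1 - (-2)·(-4) = 9 - 8 = 1; M33 = 9·(-12) - 7·(-14) = -108 - (-98) = -10; sum of minors = -5.
det A = 9·((-12)·1 - 4·(-4)) - 7·((-14)·1 - 4·(-4)) + (-2)·((-14)·(-4) - (-12)·(-4)) = 9·4 - 7·2 + (-2)·8 = 6.
So p(z) = det(zI - A) = z^3 + 2z^2 - 5z - 6.
Rational-root test: any integer root divides -6. Testing small divisors, z = -1 works: p(-1) = -1 + 2 + 5 + (-6) = 0, so (z + 1) is a factor.
Dividing, p(z) = (z + 1)(z^2 + z - 6).
Factor z^2 + z - 6: two numbers with sum -1 and product -6 are 2 and -3, so z^2 + z - 6 = (z - 2)(z + 3).
Hence p(z) = (z - 2) (z + 1) (z + 3), with roots -3, -1, 2.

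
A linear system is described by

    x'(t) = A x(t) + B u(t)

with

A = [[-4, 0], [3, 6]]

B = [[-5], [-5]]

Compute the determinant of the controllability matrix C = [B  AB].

AB = [[20], [-45]]
Controllability matrix C = [B  AB] = [[-5, 20], [-5, -45]]
det(C) = (-5)·(-45) - 20·(-5) = 225 - (-100) = 325
Since det(C) ≠ 0, rank(C) = 2 and the system is completely controllable.

325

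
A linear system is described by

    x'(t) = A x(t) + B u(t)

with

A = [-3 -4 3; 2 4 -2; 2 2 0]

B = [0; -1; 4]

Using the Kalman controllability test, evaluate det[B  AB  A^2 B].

AB = [[16], [-12], [-2]]
A^2B = [[-6], [-12], [8]]
Controllability matrix C = [B  AB  A^2B] = [[0, 16, -6], [-1, -12, -12], [4, -2, 8]]
Expanding along the first row, det(C) = 0·((-12)·8 - (-12)·(-2)) - 16·((-1)·8 - (-12)·4) + (-6)·((-1)·(-2) - (-12)·4) = 0·(-120) - 16·40 + (-6)·50 = -940
Since det(C) ≠ 0, rank(C) = 3 and the system is completely controllable.

-940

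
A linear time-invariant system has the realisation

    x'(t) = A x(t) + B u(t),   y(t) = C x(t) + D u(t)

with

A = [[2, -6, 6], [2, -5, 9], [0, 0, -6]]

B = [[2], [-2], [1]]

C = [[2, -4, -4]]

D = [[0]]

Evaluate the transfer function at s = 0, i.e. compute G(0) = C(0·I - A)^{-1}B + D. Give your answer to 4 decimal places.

G(0) = C(-A)^{-1}B + D = -C A^{-1} B + D.
det A = -12, so A^{-1} = (1/-12)·adj(A) = [[-5/2, 3, 2], [-1, 1, 1/2], [0, 0, -1/6]]
A^{-1} B = [-9, -7/2, -1/6]^T
C A^{-1} B = -10/3
G(0) = D - C A^{-1} B = 0 - (-10/3) = 10/3 ≈ 3.3333

3.3333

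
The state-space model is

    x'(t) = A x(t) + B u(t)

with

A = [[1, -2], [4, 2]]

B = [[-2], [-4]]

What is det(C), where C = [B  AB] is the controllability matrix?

56

AB = [[6], [-16]]
Controllability matrix C = [B  AB] = [[-2, 6], [-4, -16]]
det(C) = (-2)·(-16) - 6·(-4) = 32 - (-24) = 56
Since det(C) ≠ 0, rank(C) = 2 and the system is completely controllable.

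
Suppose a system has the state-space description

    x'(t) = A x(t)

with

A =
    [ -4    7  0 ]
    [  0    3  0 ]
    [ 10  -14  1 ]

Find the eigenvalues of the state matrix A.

-4, 1, 3

det(sI - A) = s^3 - (tr A)s^2 + (M11 + M22 + M33)s - det A, where Mii is the 2×2 principal minor of A obtained by deleting row i and column i.
tr A = (-4) + 3 + 1 = 0; M11 = 3·1 - 0·(-14) = 3 - 0 = 3; M22 = (-4)·1 - 0·10 = -4 - 0 = -4; M33 = (-4)·3 - 7·0 = -12 - 0 = -12; sum of minors = -13.
det A = (-4)·(3·1 - 0·(-14)) - 7·(0·1 - 0·10) + 0·(0·(-14) - 3·10) = (-4)·3 - 7·0 + 0·(-30) = -12.
So p(s) = det(sI - A) = s^3 - 13s + 12.
Rational-root test: any integer root divides 12. Testing small divisors, s = 1 works: p(1) = 1 + 0 + (-13) + 12 = 0, so (s - 1) is a factor.
Dividing, p(s) = (s - 1)(s^2 + s - 12).
Factor s^2 + s - 12: two numbers with sum -1 and product -12 are 3 and -4, so s^2 + s - 12 = (s - 3)(s + 4).
Hence p(s) = (s - 3) (s - 1) (s + 4), with roots -4, 1, 3.
At least one eigenvalue has non-negative real part, so the system is not asymptotically stable.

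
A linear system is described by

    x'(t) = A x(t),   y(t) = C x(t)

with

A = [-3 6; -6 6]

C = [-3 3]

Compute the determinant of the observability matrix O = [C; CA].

CA = [[-9, 0]]
Observability matrix O = [C; CA] = [[-3, 3], [-9, 0]]
det(O) = (-3)·0 - 3·(-9) = 0 - (-27) = 27
Since det(O) ≠ 0, rank(O) = 2 and the system is completely observable.

27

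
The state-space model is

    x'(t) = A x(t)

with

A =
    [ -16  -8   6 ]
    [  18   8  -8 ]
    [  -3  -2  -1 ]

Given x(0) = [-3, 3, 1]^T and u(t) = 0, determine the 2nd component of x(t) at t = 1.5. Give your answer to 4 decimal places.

-0.3672

det(sI - A) = s^3 - (tr A)s^2 + (M11 + M22 + M33)s - det A, where Mii is the 2×2 principal minor of A obtained by deleting row i and column i.
tr A = (-16) + 8 + (-1) = -9; M11 = 8·(-1) - (-8)·(-2) = -8 - 16 = -24; M22 = (-16)·(-1) - 6·(-3) = 16 - (-18) = 34; M33 = (-16)·8 - (-8)·18 = -128 - (-144) = 16; sum of minors = 26.
det A = (-16)·(8·(-1) - (-8)·(-2)) - (-8)·(18·(-1) - (-8)·(-3)) + 6·(18·(-2) - 8·(-3)) = (-16)·(-24) - (-8)·(-42) + 6·(-12) = -24.
So p(s) = det(sI - A) = s^3 + 9s^2 + 26s + 24.
Rational-root test: any integer root divides 24. Testing small divisors, s = -2 works: p(-2) = -8 + 36 + (-52) + 24 = 0, so (s + 2) is a factor.
Dividing, p(s) = (s + 2)(s^2 + 7s + 12).
Factor s^2 + 7s + 12: two numbers with sum -7 and product 12 are -3 and -4, so s^2 + 7s + 12 = (s + 3)(s + 4).
Hence p(s) = (s + 2) (s + 3) (s + 4), with roots -4, -3, -2.
The eigenvalues -4, -3, -2 are distinct and real, so A is diagonalisable and x(t) = e^{At} x(0) = V diag(e^{λ_i t}) V^{-1} x(0), where the columns of V are the eigenvectors.
λ = -4: A - (-4)I = [[-12, -8, 6], [18, 12, -8], [-3, -2, 3]]. v must be orthogonal to every row; (row 1) × (row 2) = [-8, 12, 0], so take v_1 = [2, -3, 0]^T.
λ = -3: A - (-3)I = [[-13, -8, 6], [18, 11, -8], [-3, -2, 2]]. v must be orthogonal to every row; (row 1) × (row 2) = [-2, 4, 1], so take v_2 = [2, -4, -1]^T.
λ = -2: A - (-2)I = [[-14, -8, 6], [18, 10, -8], [-3, -2, 1]]. v must be orthogonal to every row; (row 1) × (row 2) = [4, -4, 4], so take v_3 = [1, -1, 1]^T.
V = [v_1 v_2 v_3] = [[2, 2, 1], [-3, -4, -1], [0, -1, 1]] has det V = -1, so V^{-1} = adj(V)/det V = [[5, 3, -2], [-3, -2, 1], [-3, -2, 2]].
Modal coordinates z(0) = V^{-1} x(0): 5·(-3) + 3·3 + (-2)·1 = -8; (-3)·(-3) + (-2)·3 + 1·1 = 4; (-3)·(-3) + (-2)·3 + 2·1 = 5; so z(0) = [-8, 4, 5]^T.
x_2(t) = Σ_i (v_i)_2 · z_i(0) · e^{λ_i t} (row 2 of V times the modal terms).
x_2(1.5) = (-3)·(-8)·e^{-4·1.5} + (-4)·4·e^{-3·1.5} + (-1)·5·e^{-2·1.5} = 24·0.002479 + (-16)·0.011109 + (-5)·0.049787 = -0.3672.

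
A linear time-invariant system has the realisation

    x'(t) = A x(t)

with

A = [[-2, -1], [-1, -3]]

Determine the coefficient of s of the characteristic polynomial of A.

For a 2×2 matrix, det(sI - A) = s^2 - (tr A)s + det A.
tr A = -5, det A = 5.
So p(s) = s^2 + 5s + 5.
The coefficient of s is 5.

5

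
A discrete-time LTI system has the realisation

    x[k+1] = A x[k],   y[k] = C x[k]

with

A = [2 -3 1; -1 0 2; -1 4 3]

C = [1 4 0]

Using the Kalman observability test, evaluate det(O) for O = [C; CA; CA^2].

-643

CA = [[-2, -3, 9]]
CA^2 = [[-10, 42, 19]]
Observability matrix O = [C; CA; CA^2] = [[1, 4, 0], [-2, -3, 9], [-10, 42, 19]]
Expanding along the first row, det(O) = 1·((-3)·19 - 9·42) - 4·((-2)·19 - 9·(-10)) + 0·((-2)·42 - (-3)·(-10)) = 1·(-435) - 4·52 + 0·(-114) = -643
Since det(O) ≠ 0, rank(O) = 3 and the system is completely observable.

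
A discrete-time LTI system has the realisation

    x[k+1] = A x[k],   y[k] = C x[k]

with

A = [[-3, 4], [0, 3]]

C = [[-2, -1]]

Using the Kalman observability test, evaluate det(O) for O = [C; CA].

CA = [[6, -11]]
Observability matrix O = [C; CA] = [[-2, -1], [6, -11]]
det(O) = (-2)·(-11) - (-1)·6 = 22 - (-6) = 28
Since det(O) ≠ 0, rank(O) = 2 and the system is completely observable.

28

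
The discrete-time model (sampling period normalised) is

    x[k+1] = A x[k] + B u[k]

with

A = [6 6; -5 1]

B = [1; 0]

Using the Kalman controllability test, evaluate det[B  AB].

AB = [[6], [-5]]
Controllability matrix C = [B  AB] = [[1, 6], [0, -5]]
det(C) = 1·(-5) - 6·0 = -5 - 0 = -5
Since det(C) ≠ 0, rank(C) = 2 and the system is completely controllable.

-5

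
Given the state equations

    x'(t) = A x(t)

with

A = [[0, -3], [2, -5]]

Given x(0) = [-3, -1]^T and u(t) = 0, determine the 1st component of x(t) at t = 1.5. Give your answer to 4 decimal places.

-0.2654

det(sI - A) = s^2 - (tr A)s + det A, with tr A = 0 + (-5) = -5 and det A = 0·(-5) - (-3)·2 = 0 - (-6) = 6.
So p(s) = det(sI - A) = s^2 + 5s + 6.
Factor s^2 + 5s + 6: two numbers with sum -5 and product 6 are -2 and -3, so s^2 + 5s + 6 = (s + 2)(s + 3).
Hence p(s) = (s + 2) (s + 3), with roots -3, -2.
The eigenvalues -3, -2 are distinct and real, so A is diagonalisable and x(t) = e^{At} x(0) = V diag(e^{λ_i t}) V^{-1} x(0), where the columns of V are the eigenvectors.
λ = -3: A - (-3)I = [[3, -3], [2, -2]]. Row 1 gives 3·v1 + (-3)·v2 = 0, so take v_1 = [-1, -1]^T.
λ = -2: A - (-2)I = [[2, -3], [2, -3]]. Row 1 gives 2·v1 + (-3)·v2 = 0, so take v_2 = [3, 2]^T.
V = [v_1 v_2] = [[-1, 3], [-1, 2]] has det V = 1, so V^{-1} = adj(V)/det V = [[2, -3], [1, -1]].
Modal coordinates z(0) = V^{-1} x(0): 2·(-3) + (-3)·(-1) = -3; 1·(-3) + (-1)·(-1) = -2; so z(0) = [-3, -2]^T.
x_1(t) = Σ_i (v_i)_1 · z_i(0) · e^{λ_i t} (row 1 of V times the modal terms).
x_1(1.5) = (-1)·(-3)·e^{-3·1.5} + 3·(-2)·e^{-2·1.5} = 3·0.011109 + (-6)·0.049787 = -0.2654.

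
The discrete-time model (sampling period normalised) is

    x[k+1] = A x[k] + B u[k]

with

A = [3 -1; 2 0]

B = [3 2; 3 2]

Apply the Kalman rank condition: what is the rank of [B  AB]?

AB = [[6, 4], [6, 4]]
Controllability matrix C = [B  AB] = [[3, 2, 6, 4], [3, 2, 6, 4]]
Every column of C is a scalar multiple of column 1 = [3, 3] (multipliers 1, 2/3, 2, 4/3), so the columns span a one-dimensional space.
C ≠ 0, hence rank(C) = 1.
rank(C) = 1 < n = 2, so the pair (A, B) is not completely controllable.

1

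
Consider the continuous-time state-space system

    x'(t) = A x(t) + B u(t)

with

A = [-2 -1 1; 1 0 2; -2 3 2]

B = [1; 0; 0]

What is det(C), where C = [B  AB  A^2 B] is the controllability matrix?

AB = [[-2], [1], [-2]]
A^2B = [[1], [-6], [3]]
Controllability matrix C = [B  AB  A^2B] = [[1, -2, 1], [0, 1, -6], [0, -2, 3]]
Expanding along the first row, det(C) = 1·(1·3 - (-6)·(-2)) - (-2)·(0·3 - (-6)·0) + 1·(0·(-2) - 1·0) = 1·(-9) - (-2)·0 + 1·0 = -9
Since det(C) ≠ 0, rank(C) = 3 and the system is completely controllable.

-9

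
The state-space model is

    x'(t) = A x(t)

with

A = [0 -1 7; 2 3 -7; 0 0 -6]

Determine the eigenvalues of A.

det(sI - A) = s^3 - (tr A)s^2 + (M11 + M22 + M33)s - det A, where Mii is the 2×2 principal minor of A obtained by deleting row i and column i.
tr A = 0 + 3 + (-6) = -3; M11 = 3·(-6) - (-7)·0 = -18 - 0 = -18; M22 = 0·(-6) - 7·0 = 0 - 0 = 0; M33 = 0·3 - (-1)·2 = 0 - (-2) = 2; sum of minors = -16.
det A = 0·(3·(-6) - (-7)·0) - (-1)·(2·(-6) - (-7)·0) + 7·(2·0 - 3·0) = 0·(-18) - (-1)·(-12) + 7·0 = -12.
So p(s) = det(sI - A) = s^3 + 3s^2 - 16s + 12.
Rational-root test: any integer root divides 12. Testing small divisors, s = 1 works: p(1) = 1 + 3 + (-16) + 12 = 0, so (s - 1) is a factor.
Dividing, p(s) = (s - 1)(s^2 + 4s - 12).
Factor s^2 + 4s - 12: two numbers with sum -4 and product -12 are 2 and -6, so s^2 + 4s - 12 = (s - 2)(s + 6).
Hence p(s) = (s - 2) (s - 1) (s + 6), with roots -6, 1, 2.
At least one eigenvalue has non-negative real part, so the system is not asymptotically stable.

-6, 1, 2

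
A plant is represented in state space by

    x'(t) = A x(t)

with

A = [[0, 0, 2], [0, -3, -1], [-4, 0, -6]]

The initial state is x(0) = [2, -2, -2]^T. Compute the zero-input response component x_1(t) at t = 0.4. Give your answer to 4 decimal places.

0.8987

det(sI - A) = s^3 - (tr A)s^2 + (M11 + M22 + M33)s - det A, where Mii is the 2×2 principal minor of A obtained by deleting row i and column i.
tr A = 0 + (-3) + (-6) = -9; M11 = (-3)·(-6) - (-1)·0 = 18 - 0 = 18; M22 = 0·(-6) - 2·(-4) = 0 - (-8) = 8; M33 = 0·(-3) - 0·0 = 0 - 0 = 0; sum of minors = 26.
det A = 0·((-3)·(-6) - (-1)·0) - 0·(0·(-6) - (-1)·(-4)) + 2·(0·0 - (-3)·(-4)) = 0·18 - 0·(-4) + 2·(-12) = -24.
So p(s) = det(sI - A) = s^3 + 9s^2 + 26s + 24.
Rational-root test: any integer root divides 24. Testing small divisors, s = -2 works: p(-2) = -8 + 36 + (-52) + 24 = 0, so (s + 2) is a factor.
Dividing, p(s) = (s + 2)(s^2 + 7s + 12).
Factor s^2 + 7s + 12: two numbers with sum -7 and product 12 are -3 and -4, so s^2 + 7s + 12 = (s + 3)(s + 4).
Hence p(s) = (s + 2) (s + 3) (s + 4), with roots -4, -3, -2.
The eigenvalues -4, -3, -2 are distinct and real, so A is diagonalisable and x(t) = e^{At} x(0) = V diag(e^{λ_i t}) V^{-1} x(0), where the columns of V are the eigenvectors.
λ = -4: A - (-4)I = [[4, 0, 2], [0, 1, -1], [-4, 0, -2]]. v must be orthogonal to every row; (row 1) × (row 2) = [-2, 4, 4], so take v_1 = [1, -2, -2]^T.
λ = -3: A - (-3)I = [[3, 0, 2], [0, 0, -1], [-4, 0, -3]]. v must be orthogonal to every row; (row 1) × (row 2) = [0, 3, 0], so take v_2 = [0, 1, 0]^T.
λ = -2: A - (-2)I = [[2, 0, 2], [0, -1, -1], [-4, 0, -4]]. v must be orthogonal to every row; (row 1) × (row 2) = [2, 2, -2], so take v_3 = [1, 1, -1]^T.
V = [v_1 v_2 v_3] = [[1, 0, 1], [-2, 1, 1], [-2, 0, -1]] has det V = 1, so V^{-1} = adj(V)/det V = [[-1, 0, -1], [-4, 1, -3], [2, 0, 1]].
Modal coordinates z(0) = V^{-1} x(0): (-1)·2 + 0·(-2) + (-1)·(-2) = 0; (-4)·2 + 1·(-2) + (-3)·(-2) = -4; 2·2 + 0·(-2) + 1·(-2) = 2; so z(0) = [0, -4, 2]^T.
x_1(t) = Σ_i (v_i)_1 · z_i(0) · e^{λ_i t} (row 1 of V times the modal terms).
x_1(0.4) = 1·0·e^{-4·0.4} + 0·(-4)·e^{-3·0.4} + 1·2·e^{-2·0.4} = 0·0.201897 + 0·0.301194 + 2·0.449329 = 0.8987.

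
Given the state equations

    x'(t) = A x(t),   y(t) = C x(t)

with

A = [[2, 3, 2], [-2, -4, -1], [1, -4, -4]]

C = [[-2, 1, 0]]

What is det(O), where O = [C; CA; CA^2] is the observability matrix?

33

CA = [[-6, -10, -5]]
CA^2 = [[3, 42, 18]]
Observability matrix O = [C; CA; CA^2] = [[-2, 1, 0], [-6, -10, -5], [3, 42, 18]]
Expanding along the first row, det(O) = (-2)·((-10)·18 - (-5)·42) - 1·((-6)·18 - (-5)·3) + 0·((-6)·42 - (-10)·3) = (-2)·30 - 1·(-93) + 0·(-222) = 33
Since det(O) ≠ 0, rank(O) = 3 and the system is completely observable.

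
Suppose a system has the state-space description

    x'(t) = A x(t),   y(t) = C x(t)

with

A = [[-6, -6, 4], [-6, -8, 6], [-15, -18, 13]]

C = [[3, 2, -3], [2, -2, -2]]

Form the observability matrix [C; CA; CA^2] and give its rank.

CA = [[15, 20, -15], [30, 40, -30]]
CA^2 = [[15, 20, -15], [30, 40, -30]]
Observability matrix O = [C; CA; CA^2] = [[3, 2, -3], [2, -2, -2], [15, 20, -15], [30, 40, -30], [15, 20, -15], [30, 40, -30]]
The columns c1, c2, c3 of O are linearly dependent: c1 + c3 = 0 (check each entry), so rank(O) ≤ 2.
The 2×2 minor from rows 1, 2, columns 1, 2 is 3·(-2) - 2·2 = -6 - 4 = -10 ≠ 0, so rank(O) = 2.
rank(O) = 2 < n = 3, so the pair (A, C) is not completely observable.

2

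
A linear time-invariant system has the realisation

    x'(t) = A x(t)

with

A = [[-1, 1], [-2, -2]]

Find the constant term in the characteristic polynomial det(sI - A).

For a 2×2 matrix, det(sI - A) = s^2 - (tr A)s + det A.
tr A = -3, det A = 4.
So p(s) = s^2 + 3s + 4.
The constant term is 4.

4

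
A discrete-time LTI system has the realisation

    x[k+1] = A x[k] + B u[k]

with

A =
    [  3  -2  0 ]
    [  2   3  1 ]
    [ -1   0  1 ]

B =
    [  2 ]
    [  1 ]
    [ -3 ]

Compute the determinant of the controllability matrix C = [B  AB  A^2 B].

AB = [[4], [4], [-5]]
A^2B = [[4], [15], [-9]]
Controllability matrix C = [B  AB  A^2B] = [[2, 4, 4], [1, 4, 15], [-3, -5, -9]]
Expanding along the first row, det(C) = 2·(4·(-9) - 15·(-5)) - 4·(1·(-9) - 15·(-3)) + 4·(1·(-5) - 4·(-3)) = 2·39 - 4·36 + 4·7 = -38
Since det(C) ≠ 0, rank(C) = 3 and the system is completely controllable.

-38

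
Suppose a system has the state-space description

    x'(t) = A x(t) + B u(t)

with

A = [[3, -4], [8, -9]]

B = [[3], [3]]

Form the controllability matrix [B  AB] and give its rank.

1

AB = [[-3], [-3]]
Controllability matrix C = [B  AB] = [[3, -3], [3, -3]]
Every column of C is a scalar multiple of column 1 = [3, 3] (multipliers 1, -1), so the columns span a one-dimensional space.
C ≠ 0, hence rank(C) = 1.
rank(C) = 1 < n = 2, so the pair (A, B) is not completely controllable.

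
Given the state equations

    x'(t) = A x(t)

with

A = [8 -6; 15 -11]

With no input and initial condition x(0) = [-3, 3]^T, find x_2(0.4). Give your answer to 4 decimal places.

-14.5634

det(sI - A) = s^2 - (tr A)s + det A, with tr A = 8 + (-11) = -3 and det A = 8·(-11) - (-6)·15 = -88 - (-90) = 2.
So p(s) = det(sI - A) = s^2 + 3s + 2.
Factor s^2 + 3s + 2: two numbers with sum -3 and product 2 are -1 and -2, so s^2 + 3s + 2 = (s + 1)(s + 2).
Hence p(s) = (s + 1) (s + 2), with roots -2, -1.
The eigenvalues -2, -1 are distinct and real, so A is diagonalisable and x(t) = e^{At} x(0) = V diag(e^{λ_i t}) V^{-1} x(0), where the columns of V are the eigenvectors.
λ = -2: A - (-2)I = [[10, -6], [15, -9]]. Row 1 gives 10·v1 + (-6)·v2 = 0, so take v_1 = [-3, -5]^T.
λ = -1: A - (-1)I = [[9, -6], [15, -10]]. Row 1 gives 9·v1 + (-6)·v2 = 0, so take v_2 = [-2, -3]^T.
V = [v_1 v_2] = [[-3, -2], [-5, -3]] has det V = -1, so V^{-1} = adj(V)/det V = [[3, -2], [-5, 3]].
Modal coordinates z(0) = V^{-1} x(0): 3·(-3) + (-2)·3 = -15; (-5)·(-3) + 3·3 = 24; so z(0) = [-15, 24]^T.
x_2(t) = Σ_i (v_i)_2 · z_i(0) · e^{λ_i t} (row 2 of V times the modal terms).
x_2(0.4) = (-5)·(-15)·e^{-2·0.4} + (-3)·24·e^{-1·0.4} = 75·0.449329 + (-72)·0.670320 = -14.5634.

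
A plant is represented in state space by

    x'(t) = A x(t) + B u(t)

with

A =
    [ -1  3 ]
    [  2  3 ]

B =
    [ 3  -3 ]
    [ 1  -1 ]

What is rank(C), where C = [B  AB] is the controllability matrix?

AB = [[0, 0], [9, -9]]
Controllability matrix C = [B  AB] = [[3, -3, 0, 0], [1, -1, 9, -9]]
Take the 2×2 submatrix of C formed by columns 1, 3: [[3, 0], [1, 9]]. Its determinant is 3·9 - 0·1 = 27 - 0 = 27 ≠ 0.
So rank(C) ≥ 2; since C has 2 rows, rank(C) = 2.
rank(C) = 2 = n, so the pair (A, B) is completely controllable.

2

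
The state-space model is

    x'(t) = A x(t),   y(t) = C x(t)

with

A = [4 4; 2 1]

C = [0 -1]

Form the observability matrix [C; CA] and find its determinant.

-2

CA = [[-2, -1]]
Observability matrix O = [C; CA] = [[0, -1], [-2, -1]]
det(O) = 0·(-1) - (-1)·(-2) = 0 - 2 = -2
Since det(O) ≠ 0, rank(O) = 2 and the system is completely observable.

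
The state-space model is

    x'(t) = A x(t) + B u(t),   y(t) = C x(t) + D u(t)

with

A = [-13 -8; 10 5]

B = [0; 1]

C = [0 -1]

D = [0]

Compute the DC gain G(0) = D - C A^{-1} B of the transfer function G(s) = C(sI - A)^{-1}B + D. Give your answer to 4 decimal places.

G(0) = C(-A)^{-1}B + D = -C A^{-1} B + D.
det A = 15, so A^{-1} = (1/15)·adj(A) = [[1/3, 8/15], [-2/3, -13/15]]
A^{-1} B = [8/15, -13/15]^T
C A^{-1} B = 13/15
G(0) = D - C A^{-1} B = 0 - (13/15) = -13/15 ≈ -0.8667

-0.8667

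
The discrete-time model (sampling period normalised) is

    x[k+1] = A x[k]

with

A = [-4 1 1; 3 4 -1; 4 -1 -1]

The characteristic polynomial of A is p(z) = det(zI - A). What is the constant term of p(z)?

0

Expand det(zI - A) for the 3×3 matrix.
p(z) = z^3 + z^2 - 24z.
(Check: constant term = det(-A) = (-1)^3 det A = 0; coefficient of z^2 = -tr A = 1.)
The constant term is 0.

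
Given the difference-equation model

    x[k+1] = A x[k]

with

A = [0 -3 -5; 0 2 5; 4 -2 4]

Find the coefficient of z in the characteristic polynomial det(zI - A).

38

Expand det(zI - A) for the 3×3 matrix.
p(z) = z^3 - 6z^2 + 38z + 20.
(Check: constant term = det(-A) = (-1)^3 det A = 20; coefficient of z^2 = -tr A = -6.)
The coefficient of z is 38.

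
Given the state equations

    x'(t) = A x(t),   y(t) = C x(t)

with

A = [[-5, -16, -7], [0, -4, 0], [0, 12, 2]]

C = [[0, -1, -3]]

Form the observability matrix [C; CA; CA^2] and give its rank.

2

CA = [[0, -32, -6]]
CA^2 = [[0, 56, -12]]
Observability matrix O = [C; CA; CA^2] = [[0, -1, -3], [0, -32, -6], [0, 56, -12]]
Column 1 of O is identically zero, so rank(O) ≤ 2.
The 2×2 minor from rows 1, 2, columns 2, 3 is (-1)·(-6) - (-3)·(-32) = 6 - 96 = -90 ≠ 0, so rank(O) = 2.
rank(O) = 2 < n = 3, so the pair (A, C) is not completely observable.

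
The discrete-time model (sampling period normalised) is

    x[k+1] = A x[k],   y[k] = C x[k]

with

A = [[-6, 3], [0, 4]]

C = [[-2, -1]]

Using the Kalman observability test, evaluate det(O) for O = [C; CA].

CA = [[12, -10]]
Observability matrix O = [C; CA] = [[-2, -1], [12, -10]]
det(O) = (-2)·(-10) - (-1)·12 = 20 - (-12) = 32
Since det(O) ≠ 0, rank(O) = 2 and the system is completely observable.

32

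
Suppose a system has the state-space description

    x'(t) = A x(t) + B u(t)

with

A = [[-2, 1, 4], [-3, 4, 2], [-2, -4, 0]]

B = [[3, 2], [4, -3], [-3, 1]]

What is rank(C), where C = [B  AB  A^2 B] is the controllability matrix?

AB = [[-14, -3], [1, -16], [-22, 8]]
A^2B = [[-59, 22], [2, -39], [24, 70]]
Controllability matrix C = [B  AB  A^2B] = [[3, 2, -14, -3, -59, 22], [4, -3, 1, -16, 2, -39], [-3, 1, -22, 8, 24, 70]]
Take the 3×3 submatrix of C formed by columns 1, 2, 3: [[3, 2, -14], [4, -3, 1], [-3, 1, -22]]. Its determinant is 3·((-3)·(-22) - 1·1) - 2·(4·(-22) - 1·(-3)) + (-14)·(4·1 - (-3)·(-3)) = 3·65 - 2·(-85) + (-14)·(-5) = 435 ≠ 0.
So rank(C) ≥ 3; since C has 3 rows, rank(C) = 3.
rank(C) = 3 = n, so the pair (A, B) is completely controllable.

3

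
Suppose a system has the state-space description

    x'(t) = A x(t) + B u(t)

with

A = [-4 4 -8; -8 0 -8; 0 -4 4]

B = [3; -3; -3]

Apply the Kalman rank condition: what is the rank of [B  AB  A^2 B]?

AB = [[0], [0], [0]]
A^2B = [[0], [0], [0]]
Controllability matrix C = [B  AB  A^2B] = [[3, 0, 0], [-3, 0, 0], [-3, 0, 0]]
Every column of C is a scalar multiple of column 1 = [3, -3, -3] (multipliers 1, 0, 0), so the columns span a one-dimensional space.
C ≠ 0, hence rank(C) = 1.
rank(C) = 1 < n = 3, so the pair (A, B) is not completely controllable.

1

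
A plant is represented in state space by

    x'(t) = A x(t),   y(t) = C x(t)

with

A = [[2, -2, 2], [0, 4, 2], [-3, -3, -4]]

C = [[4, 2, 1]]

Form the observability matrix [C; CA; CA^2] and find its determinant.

1592

CA = [[5, -3, 8]]
CA^2 = [[-14, -46, -28]]
Observability matrix O = [C; CA; CA^2] = [[4, 2, 1], [5, -3, 8], [-14, -46, -28]]
Expanding along the first row, det(O) = 4·((-3)·(-28) - 8·(-46)) - 2·(5·(-28) - 8·(-14)) + 1·(5·(-46) - (-3)·(-14)) = 4·452 - 2·(-28) + 1·(-272) = 1592
Since det(O) ≠ 0, rank(O) = 3 and the system is completely observable.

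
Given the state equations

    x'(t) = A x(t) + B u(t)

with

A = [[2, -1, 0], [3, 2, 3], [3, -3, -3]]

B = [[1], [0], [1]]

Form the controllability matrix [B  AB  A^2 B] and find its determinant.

-24

AB = [[2], [6], [0]]
A^2B = [[-2], [18], [-12]]
Controllability matrix C = [B  AB  A^2B] = [[1, 2, -2], [0, 6, 18], [1, 0, -12]]
Expanding along the first row, det(C) = 1·(6·(-12) - 18·0) - 2·(0·(-12) - 18·1) + (-2)·(0·0 - 6·1) = 1·(-72) - 2·(-18) + (-2)·(-6) = -24
Since det(C) ≠ 0, rank(C) = 3 and the system is completely controllable.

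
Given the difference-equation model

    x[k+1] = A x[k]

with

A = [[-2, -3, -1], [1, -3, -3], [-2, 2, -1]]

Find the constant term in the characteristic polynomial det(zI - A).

Expand det(zI - A) for the 3×3 matrix.
p(z) = z^3 + 6z^2 + 18z + 35.
(Check: constant term = det(-A) = (-1)^3 det A = 35; coefficient of z^2 = -tr A = 6.)
The constant term is 35.

35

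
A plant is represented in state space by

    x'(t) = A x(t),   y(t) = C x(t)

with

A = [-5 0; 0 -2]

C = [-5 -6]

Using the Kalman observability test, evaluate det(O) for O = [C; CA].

CA = [[25, 12]]
Observability matrix O = [C; CA] = [[-5, -6], [25, 12]]
det(O) = (-5)·12 - (-6)·25 = -60 - (-150) = 90
Since det(O) ≠ 0, rank(O) = 2 and the system is completely observable.

90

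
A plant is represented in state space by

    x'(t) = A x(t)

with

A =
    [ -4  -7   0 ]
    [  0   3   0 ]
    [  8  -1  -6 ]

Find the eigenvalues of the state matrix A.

det(sI - A) = s^3 - (tr A)s^2 + (M11 + M22 + M33)s - det A, where Mii is the 2×2 principal minor of A obtained by deleting row i and column i.
tr A = (-4) + 3 + (-6) = -7; M11 = 3·(-6) - 0·(-1) = -18 - 0 = -18; M22 = (-4)·(-6) - 0·8 = 24 - 0 = 24; M33 = (-4)·3 - (-7)·0 = -12 - 0 = -12; sum of minors = -6.
det A = (-4)·(3·(-6) - 0·(-1)) - (-7)·(0·(-6) - 0·8) + 0·(0·(-1) - 3·8) = (-4)·(-18) - (-7)·0 + 0·(-24) = 72.
So p(s) = det(sI - A) = s^3 + 7s^2 - 6s - 72.
Rational-root test: any integer root divides -72. Testing small divisors, s = 3 works: p(3) = 27 + 63 + (-18) + (-72) = 0, so (s - 3) is a factor.
Dividing, p(s) = (s - 3)(s^2 + 10s + 24).
Factor s^2 + 10s + 24: two numbers with sum -10 and product 24 are -4 and -6, so s^2 + 10s + 24 = (s + 4)(s + 6).
Hence p(s) = (s - 3) (s + 4) (s + 6), with roots -6, -4, 3.
At least one eigenvalue has non-negative real part, so the system is not asymptotically stable.

-6, -4, 3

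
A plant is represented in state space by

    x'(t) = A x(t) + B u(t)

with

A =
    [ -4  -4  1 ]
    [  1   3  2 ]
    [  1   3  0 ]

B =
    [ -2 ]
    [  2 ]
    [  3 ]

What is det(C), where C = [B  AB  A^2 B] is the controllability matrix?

895

AB = [[3], [10], [4]]
A^2B = [[-48], [41], [33]]
Controllability matrix C = [B  AB  A^2B] = [[-2, 3, -48], [2, 10, 41], [3, 4, 33]]
Expanding along the first row, det(C) = (-2)·(10·33 - 41·4) - 3·(2·33 - 41·3) + (-48)·(2·4 - 10·3) = (-2)·166 - 3·(-57) + (-48)·(-22) = 895
Since det(C) ≠ 0, rank(C) = 3 and the system is completely controllable.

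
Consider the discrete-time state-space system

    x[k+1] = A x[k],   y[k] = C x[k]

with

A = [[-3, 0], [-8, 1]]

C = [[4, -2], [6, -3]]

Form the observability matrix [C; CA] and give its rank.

CA = [[4, -2], [6, -3]]
Observability matrix O = [C; CA] = [[4, -2], [6, -3], [4, -2], [6, -3]]
Every row of O is a scalar multiple of row 1 = [4, -2] (multipliers 1, 3/2, 1, 3/2), so the rows span a one-dimensional space.
O ≠ 0, hence rank(O) = 1.
rank(O) = 1 < n = 2, so the pair (A, C) is not completely observable.

1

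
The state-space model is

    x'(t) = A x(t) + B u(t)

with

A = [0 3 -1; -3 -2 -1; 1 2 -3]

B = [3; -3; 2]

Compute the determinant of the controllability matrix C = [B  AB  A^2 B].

AB = [[-11], [-5], [-9]]
A^2B = [[-6], [52], [6]]
Controllability matrix C = [B  AB  A^2B] = [[3, -11, -6], [-3, -5, 52], [2, -9, 6]]
Expanding along the first row, det(C) = 3·((-5)·6 - 52·(-9)) - (-11)·((-3)·6 - 52·2) + (-6)·((-3)·(-9) - (-5)·2) = 3·438 - (-11)·(-122) + (-6)·37 = -250
Since det(C) ≠ 0, rank(C) = 3 and the system is completely controllable.

-250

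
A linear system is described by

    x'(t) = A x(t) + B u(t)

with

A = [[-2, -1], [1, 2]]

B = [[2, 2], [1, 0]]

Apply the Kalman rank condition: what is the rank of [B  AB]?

2

AB = [[-5, -4], [4, 2]]
Controllability matrix C = [B  AB] = [[2, 2, -5, -4], [1, 0, 4, 2]]
Take the 2×2 submatrix of C formed by columns 1, 2: [[2, 2], [1, 0]]. Its determinant is 2·0 - 2·1 = 0 - 2 = -2 ≠ 0.
So rank(C) ≥ 2; since C has 2 rows, rank(C) = 2.
rank(C) = 2 = n, so the pair (A, B) is completely controllable.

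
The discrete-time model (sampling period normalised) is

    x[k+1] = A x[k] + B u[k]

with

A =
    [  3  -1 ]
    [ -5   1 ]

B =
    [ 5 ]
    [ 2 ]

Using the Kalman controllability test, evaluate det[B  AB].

AB = [[13], [-23]]
Controllability matrix C = [B  AB] = [[5, 13], [2, -23]]
det(C) = 5·(-23) - 13·2 = -115 - 26 = -141
Since det(C) ≠ 0, rank(C) = 2 and the system is completely controllable.

-141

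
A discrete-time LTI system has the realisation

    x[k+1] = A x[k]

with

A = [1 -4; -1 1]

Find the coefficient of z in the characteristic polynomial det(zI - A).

For a 2×2 matrix, det(zI - A) = z^2 - (tr A)z + det A.
tr A = 2, det A = -3.
So p(z) = z^2 - 2z - 3.
The coefficient of z is -2.

-2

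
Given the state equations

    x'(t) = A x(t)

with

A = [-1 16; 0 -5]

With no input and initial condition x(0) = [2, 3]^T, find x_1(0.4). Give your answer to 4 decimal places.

7.7605

det(sI - A) = s^2 - (tr A)s + det A, with tr A = (-1) + (-5) = -6 and det A = (-1)·(-5) - 16·0 = 5 - 0 = 5.
So p(s) = det(sI - A) = s^2 + 6s + 5.
Factor s^2 + 6s + 5: two numbers with sum -6 and product 5 are -1 and -5, so s^2 + 6s + 5 = (s + 1)(s + 5).
Hence p(s) = (s + 1) (s + 5), with roots -5, -1.
The eigenvalues -5, -1 are distinct and real, so A is diagonalisable and x(t) = e^{At} x(0) = V diag(e^{λ_i t}) V^{-1} x(0), where the columns of V are the eigenvectors.
λ = -5: A - (-5)I = [[4, 16], [0, 0]]. Row 1 gives 4·v1 + 16·v2 = 0, so take v_1 = [-4, 1]^T.
λ = -1: A - (-1)I = [[0, 16], [0, -4]]. Row 1 gives 0·v1 + 16·v2 = 0, so take v_2 = [1, 0]^T.
V = [v_1 v_2] = [[-4, 1], [1, 0]] has det V = -1, so V^{-1} = adj(V)/det V = [[0, 1], [1, 4]].
Modal coordinates z(0) = V^{-1} x(0): 0·2 + 1·3 = 3; 1·2 + 4·3 = 14; so z(0) = [3, 14]^T.
x_1(t) = Σ_i (v_i)_1 · z_i(0) · e^{λ_i t} (row 1 of V times the modal terms).
x_1(0.4) = (-4)·3·e^{-5·0.4} + 1·14·e^{-1·0.4} = (-12)·0.135335 + 14·0.670320 = 7.7605.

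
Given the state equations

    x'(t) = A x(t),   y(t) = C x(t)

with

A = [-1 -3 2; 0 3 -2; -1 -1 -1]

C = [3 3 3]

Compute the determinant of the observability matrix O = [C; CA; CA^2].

CA = [[-6, -3, -3]]
CA^2 = [[9, 12, -3]]
Observability matrix O = [C; CA; CA^2] = [[3, 3, 3], [-6, -3, -3], [9, 12, -3]]
Expanding along the first row, det(O) = 3·((-3)·(-3) - (-3)·12) - 3·((-6)·(-3) - (-3)·9) + 3·((-6)·12 - (-3)·9) = 3·45 - 3·45 + 3·(-45) = -135
Since det(O) ≠ 0, rank(O) = 3 and the system is completely observable.

-135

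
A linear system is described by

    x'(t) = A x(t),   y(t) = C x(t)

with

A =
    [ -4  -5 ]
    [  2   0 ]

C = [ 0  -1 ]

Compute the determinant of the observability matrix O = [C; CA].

CA = [[-2, 0]]
Observability matrix O = [C; CA] = [[0, -1], [-2, 0]]
det(O) = 0·0 - (-1)·(-2) = 0 - 2 = -2
Since det(O) ≠ 0, rank(O) = 2 and the system is completely observable.

-2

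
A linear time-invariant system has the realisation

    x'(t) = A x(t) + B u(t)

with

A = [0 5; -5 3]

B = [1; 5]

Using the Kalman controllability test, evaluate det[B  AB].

-115

AB = [[25], [10]]
Controllability matrix C = [B  AB] = [[1, 25], [5, 10]]
det(C) = 1·10 - 25·5 = 10 - 125 = -115
Since det(C) ≠ 0, rank(C) = 2 and the system is completely controllable.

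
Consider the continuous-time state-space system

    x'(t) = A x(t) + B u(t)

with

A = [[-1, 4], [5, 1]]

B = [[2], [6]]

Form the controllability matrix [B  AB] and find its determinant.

AB = [[22], [16]]
Controllability matrix C = [B  AB] = [[2, 22], [6, 16]]
det(C) = 2·16 - 22·6 = 32 - 132 = -100
Since det(C) ≠ 0, rank(C) = 2 and the system is completely controllable.

-100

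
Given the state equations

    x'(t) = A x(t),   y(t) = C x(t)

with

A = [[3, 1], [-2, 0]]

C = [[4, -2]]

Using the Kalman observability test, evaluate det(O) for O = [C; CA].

48

CA = [[16, 4]]
Observability matrix O = [C; CA] = [[4, -2], [16, 4]]
det(O) = 4·4 - (-2)·16 = 16 - (-32) = 48
Since det(O) ≠ 0, rank(O) = 2 and the system is completely observable.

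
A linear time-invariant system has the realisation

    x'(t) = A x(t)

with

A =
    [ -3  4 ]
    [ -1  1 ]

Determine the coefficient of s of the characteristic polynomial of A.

2

For a 2×2 matrix, det(sI - A) = s^2 - (tr A)s + det A.
tr A = -2, det A = 1.
So p(s) = s^2 + 2s + 1.
The coefficient of s is 2.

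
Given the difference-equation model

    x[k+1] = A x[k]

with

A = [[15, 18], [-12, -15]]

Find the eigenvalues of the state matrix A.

det(zI - A) = z^2 - (tr A)z + det A, with tr A = 15 + (-15) = 0 and det A = 15·(-15) - 18·(-12) = -225 - (-216) = -9.
So p(z) = det(zI - A) = z^2 - 9.
Factor z^2 - 9: two numbers with sum 0 and product -9 are 3 and -3, so z^2 - 9 = (z - 3)(z + 3).
Hence p(z) = (z - 3) (z + 3), with roots -3, 3.

-3, 3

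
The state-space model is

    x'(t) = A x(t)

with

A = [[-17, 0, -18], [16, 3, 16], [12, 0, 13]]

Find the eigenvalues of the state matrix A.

det(sI - A) = s^3 - (tr A)s^2 + (M11 + M22 + M33)s - det A, where Mii is the 2×2 principal minor of A obtained by deleting row i and column i.
tr A = (-17) + 3 + 13 = -1; M11 = 3·13 - 16·0 = 39 - 0 = 39; M22 = (-17)·13 - (-18)·12 = -221 - (-216) = -5; M33 = (-17)·3 - 0·16 = -51 - 0 = -51; sum of minors = -17.
det A = (-17)·(3·13 - 16·0) - 0·(16·13 - 16·12) + (-18)·(16·0 - 3·12) = (-17)·39 - 0·16 + (-18)·(-36) = -15.
So p(s) = det(sI - A) = s^3 + s^2 - 17s + 15.
Rational-root test: any integer root divides 15. Testing small divisors, s = 1 works: p(1) = 1 + 1 + (-17) + 15 = 0, so (s - 1) is a factor.
Dividing, p(s) = (s - 1)(s^2 + 2s - 15).
Factor s^2 + 2s - 15: two numbers with sum -2 and product -15 are 3 and -5, so s^2 + 2s - 15 = (s - 3)(s + 5).
Hence p(s) = (s - 3) (s - 1) (s + 5), with roots -5, 1, 3.
At least one eigenvalue has non-negative real part, so the system is not asymptotically stable.

-5, 1, 3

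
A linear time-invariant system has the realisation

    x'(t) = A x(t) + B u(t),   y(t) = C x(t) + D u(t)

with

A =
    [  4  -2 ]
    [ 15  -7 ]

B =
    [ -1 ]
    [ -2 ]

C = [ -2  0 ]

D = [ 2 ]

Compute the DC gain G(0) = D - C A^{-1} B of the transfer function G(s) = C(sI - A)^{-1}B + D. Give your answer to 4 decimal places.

5.0000

G(0) = C(-A)^{-1}B + D = -C A^{-1} B + D.
det A = 2, so A^{-1} = (1/2)·adj(A) = [[-7/2, 1], [-15/2, 2]]
A^{-1} B = [3/2, 7/2]^T
C A^{-1} B = -3
G(0) = D - C A^{-1} B = 2 - (-3) = 5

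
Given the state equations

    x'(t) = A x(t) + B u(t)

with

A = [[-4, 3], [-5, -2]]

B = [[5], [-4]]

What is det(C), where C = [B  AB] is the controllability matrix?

-213

AB = [[-32], [-17]]
Controllability matrix C = [B  AB] = [[5, -32], [-4, -17]]
det(C) = 5·(-17) - (-32)·(-4) = -85 - 128 = -213
Since det(C) ≠ 0, rank(C) = 2 and the system is completely controllable.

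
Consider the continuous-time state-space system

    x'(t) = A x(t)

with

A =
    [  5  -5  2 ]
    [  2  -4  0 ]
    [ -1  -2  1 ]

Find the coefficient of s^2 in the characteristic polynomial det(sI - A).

Expand det(sI - A) for the 3×3 matrix.
p(s) = s^3 - 2s^2 - 7s + 26.
(Check: constant term = det(-A) = (-1)^3 det A = 26; coefficient of s^2 = -tr A = -2.)
The coefficient of s^2 is -2.

-2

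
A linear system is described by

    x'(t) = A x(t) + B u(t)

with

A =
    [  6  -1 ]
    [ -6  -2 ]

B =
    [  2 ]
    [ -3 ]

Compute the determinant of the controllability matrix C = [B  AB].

33

AB = [[15], [-6]]
Controllability matrix C = [B  AB] = [[2, 15], [-3, -6]]
det(C) = 2·(-6) - 15·(-3) = -12 - (-45) = 33
Since det(C) ≠ 0, rank(C) = 2 and the system is completely controllable.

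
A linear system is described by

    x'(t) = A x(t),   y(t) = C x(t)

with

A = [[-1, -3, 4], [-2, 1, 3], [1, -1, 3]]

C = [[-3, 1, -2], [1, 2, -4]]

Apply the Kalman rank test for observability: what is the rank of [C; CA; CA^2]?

3

CA = [[-1, 12, -15], [-9, 3, -2]]
CA^2 = [[-38, 30, -13], [1, 32, -33]]
Observability matrix O = [C; CA; CA^2] = [[-3, 1, -2], [1, 2, -4], [-1, 12, -15], [-9, 3, -2], [-38, 30, -13], [1, 32, -33]]
Take the 3×3 submatrix of O formed by rows 1, 2, 3: [[-3, 1, -2], [1, 2, -4], [-1, 12, -15]]. Its determinant is (-3)·(2·(-15) - (-4)·12) - 1·(1·(-15) - (-4)·(-1)) + (-2)·(1·12 - 2·(-1)) = (-3)·18 - 1·(-19) + (-2)·14 = -63 ≠ 0.
So rank(O) ≥ 3; since O has 3 columns, rank(O) = 3.
rank(O) = 3 = n, so the pair (A, C) is completely observable.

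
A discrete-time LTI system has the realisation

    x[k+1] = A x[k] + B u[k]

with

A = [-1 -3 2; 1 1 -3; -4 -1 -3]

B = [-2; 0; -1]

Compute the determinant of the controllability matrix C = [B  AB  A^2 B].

-617

AB = [[0], [1], [11]]
A^2B = [[19], [-32], [-34]]
Controllability matrix C = [B  AB  A^2B] = [[-2, 0, 19], [0, 1, -32], [-1, 11, -34]]
Expanding along the first row, det(C) = (-2)·(1·(-34) - (-32)·11) - 0·(0·(-34) - (-32)·(-1)) + 19·(0·11 - 1·(-1)) = (-2)·318 - 0·(-32) + 19·1 = -617
Since det(C) ≠ 0, rank(C) = 3 and the system is completely controllable.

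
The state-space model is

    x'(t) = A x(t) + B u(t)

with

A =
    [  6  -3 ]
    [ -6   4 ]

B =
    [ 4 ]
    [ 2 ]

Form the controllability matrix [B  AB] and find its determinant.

AB = [[18], [-16]]
Controllability matrix C = [B  AB] = [[4, 18], [2, -16]]
det(C) = 4·(-16) - 18·2 = -64 - 36 = -100
Since det(C) ≠ 0, rank(C) = 2 and the system is completely controllable.

-100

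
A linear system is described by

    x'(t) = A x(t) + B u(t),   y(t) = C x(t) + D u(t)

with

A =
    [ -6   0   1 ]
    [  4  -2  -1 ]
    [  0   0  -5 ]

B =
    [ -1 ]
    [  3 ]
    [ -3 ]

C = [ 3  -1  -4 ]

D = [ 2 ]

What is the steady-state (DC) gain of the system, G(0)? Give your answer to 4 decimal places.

2.3333

G(0) = C(-A)^{-1}B + D = -C A^{-1} B + D.
det A = -60, so A^{-1} = (1/-60)·adj(A) = [[-1/6, 0, -1/30], [-1/3, -1/2, 1/30], [0, 0, -1/5]]
A^{-1} B = [4/15, -19/15, 3/5]^T
C A^{-1} B = -1/3
G(0) = D - C A^{-1} B = 2 - (-1/3) = 7/3 ≈ 2.3333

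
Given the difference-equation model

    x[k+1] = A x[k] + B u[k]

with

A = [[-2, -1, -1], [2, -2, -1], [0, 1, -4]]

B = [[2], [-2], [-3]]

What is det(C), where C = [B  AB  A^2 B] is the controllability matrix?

-305

AB = [[1], [11], [10]]
A^2B = [[-23], [-30], [-29]]
Controllability matrix C = [B  AB  A^2B] = [[2, 1, -23], [-2, 11, -30], [-3, 10, -29]]
Expanding along the first row, det(C) = 2·(11·(-29) - (-30)·10) - 1·((-2)·(-29) - (-30)·(-3)) + (-23)·((-2)·10 - 11·(-3)) = 2·(-19) - 1·(-32) + (-23)·13 = -305
Since det(C) ≠ 0, rank(C) = 3 and the system is completely controllable.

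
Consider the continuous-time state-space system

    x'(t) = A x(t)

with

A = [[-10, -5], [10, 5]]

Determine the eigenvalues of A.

-5, 0

det(sI - A) = s^2 - (tr A)s + det A, with tr A = (-10) + 5 = -5 and det A = (-10)·5 - (-5)·10 = -50 - (-50) = 0.
So p(s) = det(sI - A) = s^2 + 5s.
Factor s^2 + 5s: two numbers with sum -5 and product 0 are 0 and -5, so s^2 + 5s = s(s + 5).
Hence p(s) = s (s + 5), with roots -5, 0.
At least one eigenvalue has non-negative real part, so the system is not asymptotically stable.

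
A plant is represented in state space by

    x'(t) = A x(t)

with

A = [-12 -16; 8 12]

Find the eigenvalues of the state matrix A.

det(sI - A) = s^2 - (tr A)s + det A, with tr A = (-12) + 12 = 0 and det A = (-12)·12 - (-16)·8 = -144 - (-128) = -16.
So p(s) = det(sI - A) = s^2 - 16.
Factor s^2 - 16: two numbers with sum 0 and product -16 are 4 and -4, so s^2 - 16 = (s - 4)(s + 4).
Hence p(s) = (s - 4) (s + 4), with roots -4, 4.
At least one eigenvalue has non-negative real part, so the system is not asymptotically stable.

-4, 4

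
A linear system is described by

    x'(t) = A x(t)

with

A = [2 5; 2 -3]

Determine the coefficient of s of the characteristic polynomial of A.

1

For a 2×2 matrix, det(sI - A) = s^2 - (tr A)s + det A.
tr A = -1, det A = -16.
So p(s) = s^2 + s - 16.
The coefficient of s is 1.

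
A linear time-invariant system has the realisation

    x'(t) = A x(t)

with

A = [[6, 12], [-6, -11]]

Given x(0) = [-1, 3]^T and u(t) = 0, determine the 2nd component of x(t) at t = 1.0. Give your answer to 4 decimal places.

det(sI - A) = s^2 - (tr A)s + det A, with tr A = 6 + (-11) = -5 and det A = 6·(-11) - 12·(-6) = -66 - (-72) = 6.
So p(s) = det(sI - A) = s^2 + 5s + 6.
Factor s^2 + 5s + 6: two numbers with sum -5 and product 6 are -2 and -3, so s^2 + 5s + 6 = (s + 2)(s + 3).
Hence p(s) = (s + 2) (s + 3), with roots -3, -2.
The eigenvalues -3, -2 are distinct and real, so A is diagonalisable and x(t) = e^{At} x(0) = V diag(e^{λ_i t}) V^{-1} x(0), where the columns of V are the eigenvectors.
λ = -3: A - (-3)I = [[9, 12], [-6, -8]]. Row 1 gives 9·v1 + 12·v2 = 0, so take v_1 = [4, -3]^T.
λ = -2: A - (-2)I = [[8, 12], [-6, -9]]. Row 1 gives 8·v1 + 12·v2 = 0, so take v_2 = [-3, 2]^T.
V = [v_1 v_2] = [[4, -3], [-3, 2]] has det V = -1, so V^{-1} = adj(V)/det V = [[-2, -3], [-3, -4]].
Modal coordinates z(0) = V^{-1} x(0): (-2)·(-1) + (-3)·3 = -7; (-3)·(-1) + (-4)·3 = -9; so z(0) = [-7, -9]^T.
x_2(t) = Σ_i (v_i)_2 · z_i(0) · e^{λ_i t} (row 2 of V times the modal terms).
x_2(1.0) = (-3)·(-7)·e^{-3·1.0} + 2·(-9)·e^{-2·1.0} = 21·0.049787 + (-18)·0.135335 = -1.3905.

-1.3905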